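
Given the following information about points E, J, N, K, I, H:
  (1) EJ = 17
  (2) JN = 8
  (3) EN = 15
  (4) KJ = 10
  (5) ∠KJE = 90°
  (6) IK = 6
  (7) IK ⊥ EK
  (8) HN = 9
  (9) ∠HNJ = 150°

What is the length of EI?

Step 1: By the law of cosines on triangle EJK: EK² = 17² + 10² − 2·17·10·cos(90°) = 389, so EK ≈ 19.72.
Step 2: By the law of cosines on triangle EKI: EI² = 19.72² + 6² − 2·19.72·6·cos(90°) = 425, so EI = 5·√17.

Therefore, the length of EI = 5·√17.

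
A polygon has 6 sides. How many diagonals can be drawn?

Total line segments between 6 vertices = C(6,2) = 15.
Subtract the 6 sides: 15 - 6 = 9 diagonals.

9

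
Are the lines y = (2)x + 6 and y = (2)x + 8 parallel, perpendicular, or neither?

Slope of line 1: m1 = 2
Slope of line 2: m2 = 2
m1 = m2, so the lines are parallel.

Parallel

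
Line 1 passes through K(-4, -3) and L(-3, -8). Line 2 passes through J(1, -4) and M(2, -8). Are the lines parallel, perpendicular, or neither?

Slope of line 1: m1 = (-8 - -3)/(-3 - -4) = -5/1 = -5
Slope of line 2: m2 = (-8 - -4)/(2 - 1) = -4/1 = -4
For parallel lines we need equal slopes: -5 != -4.
For perpendicular lines we need m1*m2 = -1: (-5)(-4) = 20 != -1.
Since neither condition holds, the lines are neither parallel nor perpendicular.

Neither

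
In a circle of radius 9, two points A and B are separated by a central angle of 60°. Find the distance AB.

Chord = 2(9) sin(30°) = 9

9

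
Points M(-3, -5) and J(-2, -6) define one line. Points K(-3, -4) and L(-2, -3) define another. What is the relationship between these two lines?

Slope of line 1: m1 = (-6 - -5)/(-2 - -3) = -1/1 = -1
Slope of line 2: m2 = (-3 - -4)/(-2 - -3) = 1/1 = 1
Two lines are perpendicular when the product of their slopes is -1 (negative reciprocals).
m1 * m2 = (-1) * (1) = -1, confirming perpendicularity.

Perpendicular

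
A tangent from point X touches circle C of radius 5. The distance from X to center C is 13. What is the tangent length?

Let T be the point of tangency. Then CT ⊥ XT (radius ⊥ tangent).
In right triangle CTX: CX² = CT² + XT²
13² = 5² + XT²
XT² = 144, XT = 12

12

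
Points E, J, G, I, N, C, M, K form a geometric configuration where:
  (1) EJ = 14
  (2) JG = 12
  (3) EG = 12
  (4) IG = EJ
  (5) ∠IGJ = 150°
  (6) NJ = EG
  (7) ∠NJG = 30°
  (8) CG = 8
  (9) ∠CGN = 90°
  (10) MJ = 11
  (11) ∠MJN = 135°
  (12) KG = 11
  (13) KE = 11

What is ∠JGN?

From the given relations: NJ = EG = 12.
Step 1: By the law of cosines on triangle GJN: GN² = 12² + 12² − 2·12·12·cos(30°) = 38.58, so GN ≈ 6.21.
Step 2: By the inverse law of cosines on triangle JGN: cos(∠JGN) = (12² + 6.21² − 12²) / (2·12·6.21) = 38.58/149.08 = 0.2588, so ∠JGN = 75°.

Therefore, the measure of angle ∠JGN = 75°.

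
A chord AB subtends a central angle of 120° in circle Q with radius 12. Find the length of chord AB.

Chord = 2(12) sin(60°) = 12*sqrt(3)

12*sqrt(3)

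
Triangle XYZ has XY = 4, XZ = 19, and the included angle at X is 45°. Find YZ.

When two sides and the included angle are known, the law of cosines gives the third side.
c^2 = a^2 + b^2 - 2ab cos(C) generalizes the Pythagorean theorem to non-right triangles.
Here: YZ^2 = 16 + 361 - 152*(sqrt(2)/2) = 377 - 76*sqrt(2)
YZ = sqrt(377 - 76*sqrt(2))

sqrt(377 - 76*sqrt(2))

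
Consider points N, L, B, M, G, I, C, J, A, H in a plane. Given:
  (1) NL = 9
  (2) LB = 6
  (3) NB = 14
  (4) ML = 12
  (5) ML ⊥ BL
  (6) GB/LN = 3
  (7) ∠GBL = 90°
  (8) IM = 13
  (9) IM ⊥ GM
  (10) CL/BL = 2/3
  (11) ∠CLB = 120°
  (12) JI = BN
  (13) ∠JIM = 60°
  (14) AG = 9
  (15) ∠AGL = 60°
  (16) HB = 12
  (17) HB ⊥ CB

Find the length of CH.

From the given relations: CL = 2/3·BL = 2/3·6 = 4.
Step 1: By the law of cosines on triangle BLC: BC² = 6² + 4² − 2·6·4·cos(120°) = 76, so BC = 2·√19.
Step 2: By the law of cosines on triangle CBH: CH² = (2·√19)² + 12² − 2·2·√19·12·cos(90°) = 220, so CH = 2·√55.

Therefore, the length of CH = 2·√55.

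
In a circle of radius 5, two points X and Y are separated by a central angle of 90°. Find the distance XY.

Drop a perpendicular from the center to the chord, bisecting both the chord and the central angle.
Each half-chord = r sin(θ/2) = 5 sin(45°).
The full chord = 2 × 5 × sin(45°) = 5*sqrt(2).

5*sqrt(2)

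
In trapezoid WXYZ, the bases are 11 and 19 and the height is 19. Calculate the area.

Area = (11 + 19) * 19 / 2 = 570 / 2 = 285

285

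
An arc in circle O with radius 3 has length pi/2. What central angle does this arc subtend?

The full circumference is 2πr = 6*pi.
The arc is pi/2 / 6*pi = 1/12 of the full circle.
So the central angle = 1/12 × 360° = 30°.

30°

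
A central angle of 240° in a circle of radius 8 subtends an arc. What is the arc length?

The full circumference is 2πr = 2π(8) = 16*pi.
The arc spans 240° out of 360°, which is a fraction of 2/3.
Arc length = 16*pi × 2/3 = 32*pi/3.

32*pi/3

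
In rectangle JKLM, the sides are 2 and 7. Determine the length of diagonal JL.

Using the Pythagorean theorem:
d² = 2² + 7² = 4 + 49 = 53
d = sqrt(53)

sqrt(53)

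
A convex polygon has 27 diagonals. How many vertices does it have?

Using d = n(n - 3)/2, we solve 27 = n(n - 3)/2.
So n(n - 3) = 54.
Testing n = 9: 9 * 6 = 54 = 54. Correct.
The polygon has 9 sides.

9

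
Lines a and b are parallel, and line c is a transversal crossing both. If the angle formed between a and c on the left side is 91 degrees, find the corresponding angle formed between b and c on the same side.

Corresponding angles are equal: 91 degrees.

91 degrees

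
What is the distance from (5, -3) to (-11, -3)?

d = sqrt((-11 - 5)^2 + (-3 - -3)^2)
d = sqrt(-16^2 + 0^2)
d = sqrt(256 + 0)
d = sqrt(256) = 16

16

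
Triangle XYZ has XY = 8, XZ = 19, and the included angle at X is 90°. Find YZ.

By the law of cosines: YZ^2 = XY^2 + XZ^2 - 2*XY*XZ*cos(X)
YZ^2 = 8^2 + 19^2 - 2*8*19*cos(90°)
YZ^2 = 64 + 361 - 304*(0)
YZ^2 = 425
YZ = 5*sqrt(17)

5*sqrt(17)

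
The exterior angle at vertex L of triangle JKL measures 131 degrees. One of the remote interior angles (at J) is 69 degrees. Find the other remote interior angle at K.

The exterior angle theorem states that an exterior angle equals the sum of the two non-adjacent interior angles.
So 131 = 69 + angle K, which gives angle K = 131 - 69 = 62 degrees.

62 degrees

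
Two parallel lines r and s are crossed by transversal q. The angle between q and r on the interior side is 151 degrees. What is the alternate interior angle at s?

Alternate interior angles formed by parallel lines and a transversal are equal.
The given angle is 151 degrees.
The alternate interior angle = 151 degrees.

151 degrees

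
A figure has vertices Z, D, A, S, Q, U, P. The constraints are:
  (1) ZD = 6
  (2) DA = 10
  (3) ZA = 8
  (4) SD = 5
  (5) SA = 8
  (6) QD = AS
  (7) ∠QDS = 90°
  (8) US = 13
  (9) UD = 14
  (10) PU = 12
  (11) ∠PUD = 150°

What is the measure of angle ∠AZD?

Step 1: By the inverse law of cosines on triangle AZD: cos(∠AZD) = (8² + 6² − 10²) / (2·8·6) = 0/96 = 0, so ∠AZD = 90°.

Therefore, the measure of angle ∠AZD = 90°.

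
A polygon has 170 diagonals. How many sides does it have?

Using d = n(n - 3)/2, we solve 170 = n(n - 3)/2.
So n(n - 3) = 340.
Testing n = 20: 20 * 17 = 340 = 340. Correct.
The polygon has 20 sides.

20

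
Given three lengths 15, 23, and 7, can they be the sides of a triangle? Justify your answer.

The longest side is 23. The other two sides sum to 7 + 15 = 22.
Since 22 ≤ 23, the two shorter sides cannot reach around to close the triangle.

No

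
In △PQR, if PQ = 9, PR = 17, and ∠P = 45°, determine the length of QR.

Law of cosines: QR^2 = 9^2 + 17^2 - 2(9)(17)cos(45°) = 370 - 153*sqrt(2), so QR = sqrt(370 - 153*sqrt(2)).

sqrt(370 - 153*sqrt(2))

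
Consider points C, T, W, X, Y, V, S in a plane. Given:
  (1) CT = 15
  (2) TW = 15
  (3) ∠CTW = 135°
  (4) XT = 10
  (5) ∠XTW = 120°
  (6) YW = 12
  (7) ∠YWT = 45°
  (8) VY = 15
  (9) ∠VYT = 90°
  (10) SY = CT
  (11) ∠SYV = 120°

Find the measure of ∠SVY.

From the given relations: SY = CT = 15.
Step 1: By the law of cosines on triangle VYS: VS² = 15² + 15² − 2·15·15·cos(120°) = 675, so VS = 15·√3.
Step 2: By the inverse law of cosines on triangle SVY: cos(∠SVY) = ((15·√3)² + 15² − 15²) / (2·15·√3·15) = 675/779.42 = 0.866, so ∠SVY = 30°.

Therefore, the measure of angle ∠SVY = 30°.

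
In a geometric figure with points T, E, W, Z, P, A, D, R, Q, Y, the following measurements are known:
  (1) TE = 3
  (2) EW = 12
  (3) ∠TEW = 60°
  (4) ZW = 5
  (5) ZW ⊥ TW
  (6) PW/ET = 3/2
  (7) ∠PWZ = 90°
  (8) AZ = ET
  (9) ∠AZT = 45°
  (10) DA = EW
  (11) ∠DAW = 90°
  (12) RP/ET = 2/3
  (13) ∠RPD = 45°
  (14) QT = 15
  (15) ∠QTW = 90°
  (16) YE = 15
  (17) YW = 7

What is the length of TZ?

Step 1: By the law of cosines on triangle TEW: TW² = 3² + 12² − 2·3·12·cos(60°) = 117, so TW = 3·√13.
Step 2: By the law of cosines on triangle TWZ: TZ² = (3·√13)² + 5² − 2·3·√13·5·cos(90°) = 142, so TZ = √142.

Therefore, the length of TZ = √142.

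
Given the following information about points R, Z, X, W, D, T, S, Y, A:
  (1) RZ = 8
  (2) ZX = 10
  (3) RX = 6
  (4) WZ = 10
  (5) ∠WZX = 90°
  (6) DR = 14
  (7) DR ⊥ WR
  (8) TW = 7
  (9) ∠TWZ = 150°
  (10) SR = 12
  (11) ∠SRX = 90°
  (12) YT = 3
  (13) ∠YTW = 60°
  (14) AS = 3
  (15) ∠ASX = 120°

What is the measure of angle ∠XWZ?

Step 1: By the law of cosines on triangle WZX: WX² = 10² + 10² − 2·10·10·cos(90°) = 200, so WX = 10·√2.
Step 2: By the inverse law of cosines on triangle XWZ: cos(∠XWZ) = ((10·√2)² + 10² − 10²) / (2·10·√2·10) = 200/282.84 = 0.7071, so ∠XWZ = 45°.

Therefore, the measure of angle ∠XWZ = 45°.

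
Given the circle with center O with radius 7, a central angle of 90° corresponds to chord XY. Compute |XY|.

Chord length = 2r sin(θ/2)
= 2 × 7 × sin(90°/2)
= 2 × 7 × sin(45°)
= 7*sqrt(2)

7*sqrt(2)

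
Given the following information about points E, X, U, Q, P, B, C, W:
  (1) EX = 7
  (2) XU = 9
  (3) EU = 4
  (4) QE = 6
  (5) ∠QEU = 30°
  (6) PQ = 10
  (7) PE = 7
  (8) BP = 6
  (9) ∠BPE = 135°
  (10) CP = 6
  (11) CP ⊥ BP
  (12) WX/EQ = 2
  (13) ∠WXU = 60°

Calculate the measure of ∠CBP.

Step 1: By the law of cosines on triangle BPC: BC² = 6² + 6² − 2·6·6·cos(90°) = 72, so BC = 6·√2.
Step 2: By the inverse law of cosines on triangle CBP: cos(∠CBP) = ((6·√2)² + 6² − 6²) / (2·6·√2·6) = 72/101.82 = 0.7071, so ∠CBP = 45°.

Therefore, the measure of angle ∠CBP = 45°.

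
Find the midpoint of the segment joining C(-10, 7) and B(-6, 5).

The midpoint is the average of the coordinates:
x: (-10 + -6)/2 = -8
y: (7 + 5)/2 = 6
Midpoint = (-8, 6)

(-8, 6)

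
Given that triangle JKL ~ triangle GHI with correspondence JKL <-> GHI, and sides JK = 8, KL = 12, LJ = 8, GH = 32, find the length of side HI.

Similar triangles have proportional sides. Setting up the proportion:
GH / JK = HI / KL
32 / 8 = HI / 12
HI = 12 * 32 / 8 = 48.

48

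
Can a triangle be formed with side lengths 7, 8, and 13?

Check all three triangle inequalities:
7 + 8 = 15 > 13 ✓
7 + 13 = 20 > 8 ✓
8 + 13 = 21 > 7 ✓
All conditions hold, so these sides form a valid triangle.

Yes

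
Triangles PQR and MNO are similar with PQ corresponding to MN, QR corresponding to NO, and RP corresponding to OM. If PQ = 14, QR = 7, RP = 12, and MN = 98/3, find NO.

k = 98/3/14 = 7/3. NO = 7/3 * 7 = 49/3.

49/3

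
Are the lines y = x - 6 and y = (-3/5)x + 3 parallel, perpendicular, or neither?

Slope of line 1: m1 = 1
Slope of line 2: m2 = -3/5
m1 != m2 and m1*m2 = -3/5 != -1. Neither.

Neither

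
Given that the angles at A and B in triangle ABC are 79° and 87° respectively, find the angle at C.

Let angle C = x. Then 79 + 87 + x = 180.
x = 180 - 166 = 14 degrees.

14 degrees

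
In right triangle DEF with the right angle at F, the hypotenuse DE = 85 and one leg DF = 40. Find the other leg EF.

Rearranging the Pythagorean theorem to solve for the unknown leg:
leg^2 = hypotenuse^2 - known_leg^2 = 7225 - 1600 = 5625
leg = sqrt(5625) = 75.

75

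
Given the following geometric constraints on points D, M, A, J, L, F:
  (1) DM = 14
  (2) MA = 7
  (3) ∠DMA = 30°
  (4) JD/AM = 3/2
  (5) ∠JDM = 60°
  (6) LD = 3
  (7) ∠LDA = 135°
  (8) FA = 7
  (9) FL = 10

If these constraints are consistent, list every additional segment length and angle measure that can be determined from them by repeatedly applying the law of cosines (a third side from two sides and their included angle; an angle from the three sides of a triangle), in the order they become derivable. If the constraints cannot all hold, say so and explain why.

The constraints are consistent. Derivable facts, in order:
After 1 step:
- DA ≈ 8.68
- MJ = 7/2·√13
After 2 steps:
- AL ≈ 11
- ∠ADM = 23.79°
- ∠DAM = 126.21°
- ∠DJM = 73.9°
- ∠DMJ = 46.1°
After 3 steps:
- ∠AFL = 78.49°
- ∠ALD = 33.88°
- ∠ALF = 38.56°
- ∠DAL = 11.12°
- ∠FAL = 62.95°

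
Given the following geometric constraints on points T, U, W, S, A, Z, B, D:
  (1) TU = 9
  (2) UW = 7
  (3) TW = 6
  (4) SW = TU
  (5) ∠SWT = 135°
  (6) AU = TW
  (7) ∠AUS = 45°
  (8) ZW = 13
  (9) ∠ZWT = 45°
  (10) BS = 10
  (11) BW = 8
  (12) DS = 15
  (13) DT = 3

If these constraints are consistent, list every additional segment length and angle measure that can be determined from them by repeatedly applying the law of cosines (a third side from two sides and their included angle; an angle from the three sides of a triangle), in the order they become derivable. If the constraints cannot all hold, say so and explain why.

The constraints are consistent. Derivable facts, in order:
After 1 step:
- TS ≈ 13.91
- TZ ≈ 9.73
- ∠BSW = 49.46°
- ∠BWS = 71.79°
- ∠SBW = 58.75°
- ∠TUW = 41.75°
- ∠TWU = 87.27°
- ∠UTW = 50.98°
After 2 steps:
- ∠DST = 11.1°
- ∠DTS = 105.74°
- ∠SDT = 63.16°
- ∠STW = 27.24°
- ∠TSW = 17.76°
- ∠TZW = 25.85°
- ∠WTZ = 109.15°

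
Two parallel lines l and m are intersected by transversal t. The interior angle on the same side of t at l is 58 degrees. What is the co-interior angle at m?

Co-interior angles (same-side interior) formed by parallel lines and a transversal are supplementary (sum to 180 degrees).
The given angle is 58 degrees.
The co-interior angle = 180 - 58 = 122 degrees.

122 degrees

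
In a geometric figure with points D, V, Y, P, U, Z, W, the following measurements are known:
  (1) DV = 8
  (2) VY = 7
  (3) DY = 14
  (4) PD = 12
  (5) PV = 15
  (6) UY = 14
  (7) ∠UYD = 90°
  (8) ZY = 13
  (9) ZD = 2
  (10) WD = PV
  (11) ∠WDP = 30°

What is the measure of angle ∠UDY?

Step 1: By the law of cosines on triangle DYU: DU² = 14² + 14² − 2·14·14·cos(90°) = 392, so DU = 14·√2.
Step 2: By the inverse law of cosines on triangle UDY: cos(∠UDY) = ((14·√2)² + 14² − 14²) / (2·14·√2·14) = 392/554.37 = 0.7071, so ∠UDY = 45°.

Therefore, the measure of angle ∠UDY = 45°.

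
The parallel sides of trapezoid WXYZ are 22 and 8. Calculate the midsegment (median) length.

midsegment = (22 + 8) / 2 = 30 / 2 = 15

15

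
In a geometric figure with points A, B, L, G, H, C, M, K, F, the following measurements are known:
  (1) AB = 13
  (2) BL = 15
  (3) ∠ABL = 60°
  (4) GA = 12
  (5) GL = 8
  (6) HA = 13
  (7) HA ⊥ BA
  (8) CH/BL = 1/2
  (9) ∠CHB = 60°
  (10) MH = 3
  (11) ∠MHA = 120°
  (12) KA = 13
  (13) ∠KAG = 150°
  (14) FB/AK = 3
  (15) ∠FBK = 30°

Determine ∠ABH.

Step 1: By the law of cosines on triangle BAH: BH² = 13² + 13² − 2·13·13·cos(90°) = 338, so BH = 13·√2.
Step 2: By the inverse law of cosines on triangle ABH: cos(∠ABH) = (13² + (13·√2)² − 13²) / (2·13·13·√2) = 338/478 = 0.7071, so ∠ABH = 45°.

Therefore, the measure of angle ∠ABH = 45°.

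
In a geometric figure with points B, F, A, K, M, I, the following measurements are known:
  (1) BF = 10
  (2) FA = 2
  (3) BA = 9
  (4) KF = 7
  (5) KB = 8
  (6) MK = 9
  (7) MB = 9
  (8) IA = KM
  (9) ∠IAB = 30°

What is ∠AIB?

From the given relations: IA = KM = 9.
Step 1: By the law of cosines on triangle IAB: IB² = 9² + 9² − 2·9·9·cos(30°) = 21.7, so IB ≈ 4.66.
Step 2: By the inverse law of cosines on triangle AIB: cos(∠AIB) = (9² + 4.66² − 9²) / (2·9·4.66) = 21.7/83.86 = 0.2588, so ∠AIB = 75°.

Therefore, the measure of angle ∠AIB = 75°.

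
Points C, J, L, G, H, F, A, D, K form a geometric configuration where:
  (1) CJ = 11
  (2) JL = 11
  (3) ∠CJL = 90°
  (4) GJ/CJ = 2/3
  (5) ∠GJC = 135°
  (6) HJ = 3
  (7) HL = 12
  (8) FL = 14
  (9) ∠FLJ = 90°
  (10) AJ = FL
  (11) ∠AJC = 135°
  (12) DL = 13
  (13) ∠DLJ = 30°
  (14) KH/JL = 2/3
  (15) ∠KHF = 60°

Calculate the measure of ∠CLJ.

Step 1: By the law of cosines on triangle LJC: LC² = 11² + 11² − 2·11·11·cos(90°) = 242, so LC = 11·√2.
Step 2: By the inverse law of cosines on triangle CLJ: cos(∠CLJ) = ((11·√2)² + 11² − 11²) / (2·11·√2·11) = 242/342.24 = 0.7071, so ∠CLJ = 45°.

Therefore, the measure of angle ∠CLJ = 45°.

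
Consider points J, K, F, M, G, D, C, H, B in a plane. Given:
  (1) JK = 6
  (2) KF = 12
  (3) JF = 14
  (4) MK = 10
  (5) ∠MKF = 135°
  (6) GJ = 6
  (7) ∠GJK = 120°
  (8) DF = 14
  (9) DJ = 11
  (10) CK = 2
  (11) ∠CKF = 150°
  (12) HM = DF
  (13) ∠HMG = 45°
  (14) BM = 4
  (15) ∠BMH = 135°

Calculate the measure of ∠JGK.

Step 1: By the law of cosines on triangle GJK: GK² = 6² + 6² − 2·6·6·cos(120°) = 108, so GK = 6·√3.
Step 2: By the inverse law of cosines on triangle JGK: cos(∠JGK) = (6² + (6·√3)² − 6²) / (2·6·6·√3) = 108/124.71 = 0.866, so ∠JGK = 30°.

Therefore, the measure of angle ∠JGK = 30°.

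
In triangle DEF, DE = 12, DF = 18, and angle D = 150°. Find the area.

Area = (1/2)(12)(18) sin(150°) = (1/2)(12)(18)(1/2) = 54

54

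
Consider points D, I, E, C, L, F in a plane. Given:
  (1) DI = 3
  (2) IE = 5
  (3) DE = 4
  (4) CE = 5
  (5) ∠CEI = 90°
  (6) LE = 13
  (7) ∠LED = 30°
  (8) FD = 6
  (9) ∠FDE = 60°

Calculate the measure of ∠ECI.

Step 1: By the law of cosines on triangle CEI: CI² = 5² + 5² − 2·5·5·cos(90°) = 50, so CI = 5·√2.
Step 2: By the inverse law of cosines on triangle ECI: cos(∠ECI) = (5² + (5·√2)² − 5²) / (2·5·5·√2) = 50/70.71 = 0.7071, so ∠ECI = 45°.

Therefore, the measure of angle ∠ECI = 45°.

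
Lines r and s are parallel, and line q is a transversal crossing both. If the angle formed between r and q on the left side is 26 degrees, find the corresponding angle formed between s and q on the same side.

When a transversal crosses parallel lines, angles in the same position at each intersection are called corresponding angles.
These are always equal, so the answer is 26 degrees.

26 degrees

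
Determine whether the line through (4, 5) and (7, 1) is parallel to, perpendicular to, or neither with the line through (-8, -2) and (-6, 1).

Slope of line 1: m1 = (1 - 5)/(7 - 4) = -4/3 = -4/3
Slope of line 2: m2 = (1 - -2)/(-6 - -8) = 3/2 = 3/2
m1 != m2 (-4/3 != 3/2), so not parallel.
m1 * m2 = (-4/3) * (3/2) = -2 != -1, so not perpendicular.
The lines are neither parallel nor perpendicular.

Neither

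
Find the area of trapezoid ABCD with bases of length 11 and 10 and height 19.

Area of a trapezoid = (base1 + base2) * height / 2
Area = (11 + 10) * 19 / 2
Area = 21 * 19 / 2
Area = 399 / 2
Area = 399/2

399/2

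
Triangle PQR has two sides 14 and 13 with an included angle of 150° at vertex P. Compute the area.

Area = (1/2) * PQ * PR * sin(P)
Area = (1/2) * 14 * 13 * sin(150°)
Area = (1/2) * 14 * 13 * 1/2
Area = 91/2

91/2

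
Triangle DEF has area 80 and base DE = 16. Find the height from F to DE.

Area = (1/2) * base * height
height = 2 * Area / base
height = 2 * 80 / 16
height = 160 / 16
height = 10

10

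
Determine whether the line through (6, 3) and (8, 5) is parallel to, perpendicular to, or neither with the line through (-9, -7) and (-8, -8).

Slope of line 1: m1 = (5 - 3)/(8 - 6) = 2/2 = 1
Slope of line 2: m2 = (-8 - -7)/(-8 - -9) = -1/1 = -1
Two lines are perpendicular when the product of their slopes is -1 (negative reciprocals).
m1 * m2 = (1) * (-1) = -1, confirming perpendicularity.

Perpendicular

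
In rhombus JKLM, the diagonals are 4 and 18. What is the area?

The diagonals of a rhombus divide it into four right triangles.
Each triangle has legs 4/ 2 = 2 and 18/2 = 9, so each has area (1/2)*2*9 = 9.
Four such triangles give total area = (d1 * d2) / 2 = 36.

36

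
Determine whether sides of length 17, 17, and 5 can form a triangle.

Check all three triangle inequalities:
17 + 17 = 34 > 5 ✓
17 + 5 = 22 > 17 ✓
17 + 5 = 22 > 17 ✓
All conditions hold, so these sides form a valid triangle.

Yes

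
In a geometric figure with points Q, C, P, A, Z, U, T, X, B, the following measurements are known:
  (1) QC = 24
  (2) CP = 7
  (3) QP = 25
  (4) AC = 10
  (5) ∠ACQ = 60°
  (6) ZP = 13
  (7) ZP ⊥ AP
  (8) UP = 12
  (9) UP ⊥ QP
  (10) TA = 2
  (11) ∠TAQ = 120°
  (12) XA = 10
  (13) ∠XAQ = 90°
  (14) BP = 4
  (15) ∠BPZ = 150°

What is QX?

Step 1: By the law of cosines on triangle QCA: QA² = 24² + 10² − 2·24·10·cos(60°) = 436, so QA = 2·√109.
Step 2: By the law of cosines on triangle QAX: QX² = (2·√109)² + 10² − 2·2·√109·10·cos(90°) = 536, so QX = 2·√134.

Therefore, the length of QX = 2·√134.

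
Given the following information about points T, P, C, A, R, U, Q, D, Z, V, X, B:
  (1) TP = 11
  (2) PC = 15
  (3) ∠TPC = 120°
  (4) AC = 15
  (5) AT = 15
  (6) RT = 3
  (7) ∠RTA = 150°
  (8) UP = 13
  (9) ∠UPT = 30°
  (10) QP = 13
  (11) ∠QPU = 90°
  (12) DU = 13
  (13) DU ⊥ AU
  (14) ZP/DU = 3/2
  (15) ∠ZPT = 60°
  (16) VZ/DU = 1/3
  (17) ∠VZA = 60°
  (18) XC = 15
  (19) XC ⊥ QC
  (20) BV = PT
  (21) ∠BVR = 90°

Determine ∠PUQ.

Step 1: By the law of cosines on triangle UPQ: UQ² = 13² + 13² − 2·13·13·cos(90°) = 338, so UQ = 13·√2.
Step 2: By the inverse law of cosines on triangle PUQ: cos(∠PUQ) = (13² + (13·√2)² − 13²) / (2·13·13·√2) = 338/478 = 0.7071, so ∠PUQ = 45°.

Therefore, the measure of angle ∠PUQ = 45°.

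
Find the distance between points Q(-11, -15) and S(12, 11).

d = sqrt((12 - -11)^2 + (11 - -15)^2)
d = sqrt(23^2 + 26^2)
d = sqrt(529 + 676)
d = sqrt(1205)

sqrt(1205)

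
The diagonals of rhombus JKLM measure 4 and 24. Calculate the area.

Area of a rhombus = (d1 * d2) / 2
Area = (4 * 24) / 2
Area = 96 / 2
Area = 48

48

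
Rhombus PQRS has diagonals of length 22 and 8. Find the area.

Area of a rhombus = (d1 * d2) / 2
Area = (22 * 8) / 2
Area = 176 / 2
Area = 88

88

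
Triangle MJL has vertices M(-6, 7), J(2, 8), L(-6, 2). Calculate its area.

The Shoelace formula computes the area from vertex coordinates by summing cross products.
For vertices (-6,7), (2,8), (-6,2):
Signed sum = -6*8 - 2*7 + 2*2 - -6*8 + -6*7 - -6*2
= -62 + 52 + -30 = -40
Area = (1/2)|-40| = 20.

20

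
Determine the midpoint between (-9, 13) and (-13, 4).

M = ((x₁ + x₂)/2, (y₁ + y₂)/2)
= ((-9 + -13)/2, (13 + 4)/2)
= (-22/2, 17/2) = (-11, 17/2)

(-11, 17/2)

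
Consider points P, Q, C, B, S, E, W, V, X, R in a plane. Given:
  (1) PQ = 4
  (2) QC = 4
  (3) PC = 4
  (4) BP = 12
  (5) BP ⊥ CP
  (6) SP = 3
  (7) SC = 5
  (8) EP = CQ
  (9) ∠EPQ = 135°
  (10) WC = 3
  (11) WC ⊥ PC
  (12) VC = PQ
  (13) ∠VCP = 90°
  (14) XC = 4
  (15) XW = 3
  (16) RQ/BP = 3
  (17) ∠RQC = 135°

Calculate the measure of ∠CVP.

From the given relations: VC = PQ = 4.
Step 1: By the law of cosines on triangle VCP: VP² = 4² + 4² − 2·4·4·cos(90°) = 32, so VP = 4·√2.
Step 2: By the inverse law of cosines on triangle CVP: cos(∠CVP) = (4² + (4·√2)² − 4²) / (2·4·4·√2) = 32/45.25 = 0.7071, so ∠CVP = 45°.

Therefore, the measure of angle ∠CVP = 45°.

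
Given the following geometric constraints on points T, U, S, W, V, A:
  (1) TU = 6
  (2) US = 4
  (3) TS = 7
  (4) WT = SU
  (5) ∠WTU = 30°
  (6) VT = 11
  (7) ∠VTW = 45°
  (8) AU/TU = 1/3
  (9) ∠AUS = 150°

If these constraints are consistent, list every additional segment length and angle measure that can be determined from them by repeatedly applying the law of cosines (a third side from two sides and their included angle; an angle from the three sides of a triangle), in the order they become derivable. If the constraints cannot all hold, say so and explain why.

The constraints are consistent. Derivable facts, in order:
After 1 step:
- SA ≈ 5.82
- UW ≈ 3.23
- WV ≈ 8.65
- ∠STU = 34.77°
- ∠SUT = 86.42°
- ∠TSU = 58.81°
After 2 steps:
- ∠ASU = 9.9°
- ∠SAU = 20.1°
- ∠TUW = 38.26°
- ∠TVW = 19.09°
- ∠TWU = 111.74°
- ∠TWV = 115.91°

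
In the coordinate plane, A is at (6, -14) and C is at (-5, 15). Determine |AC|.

The horizontal distance is |-5 - 6| = 11 and the vertical distance is |15 - -14| = 29.
By the Pythagorean theorem, d = sqrt(11^2 + 29^2) = sqrt(962).

sqrt(962)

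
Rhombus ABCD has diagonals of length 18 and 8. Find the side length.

Half-diagonals are 9 and 4. side = sqrt(9^2 + 4^2) = sqrt(97)

sqrt(97)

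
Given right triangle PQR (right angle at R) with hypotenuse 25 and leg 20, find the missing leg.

By the Pythagorean theorem: QR^2 = PQ^2 - PR^2
QR^2 = 25^2 - 20^2 = 625 - 400 = 225
QR = sqrt(225) = 15

15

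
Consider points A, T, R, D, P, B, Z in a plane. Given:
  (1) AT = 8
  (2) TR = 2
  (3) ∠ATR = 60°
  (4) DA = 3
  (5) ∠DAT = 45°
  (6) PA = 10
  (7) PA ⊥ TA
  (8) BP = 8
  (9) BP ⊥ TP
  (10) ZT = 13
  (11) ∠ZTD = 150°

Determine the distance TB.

Step 1: By the law of cosines on triangle PAT: PT² = 10² + 8² − 2·10·8·cos(90°) = 164, so PT = 2·√41.
Step 2: By the law of cosines on triangle TPB: TB² = (2·√41)² + 8² − 2·2·√41·8·cos(90°) = 228, so TB = 2·√57.

Therefore, the length of TB = 2·√57.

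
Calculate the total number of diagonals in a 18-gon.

Total line segments between 18 vertices = C(18,2) = 153.
Subtract the 18 sides: 153 - 18 = 135 diagonals.

135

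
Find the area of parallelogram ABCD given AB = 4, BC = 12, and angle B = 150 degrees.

Area = 4 * 12 * sin(150°) = 48 * 1/2 = 24

24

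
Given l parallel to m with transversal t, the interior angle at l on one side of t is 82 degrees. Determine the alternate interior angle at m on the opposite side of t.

Alternate interior angles are equal: 82 degrees.

82 degrees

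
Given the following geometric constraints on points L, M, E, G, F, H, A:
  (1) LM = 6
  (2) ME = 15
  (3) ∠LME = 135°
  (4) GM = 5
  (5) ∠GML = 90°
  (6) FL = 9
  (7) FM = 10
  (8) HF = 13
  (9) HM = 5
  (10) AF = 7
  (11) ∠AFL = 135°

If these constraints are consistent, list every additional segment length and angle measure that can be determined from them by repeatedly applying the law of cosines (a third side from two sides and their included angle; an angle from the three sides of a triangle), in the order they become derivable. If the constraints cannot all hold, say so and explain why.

The constraints are consistent. Derivable facts, in order:
After 1 step:
- LA ≈ 14.8
- LE ≈ 19.7
- LG = √61
- ∠FHM = 43.69°
- ∠FLM = 80.94°
- ∠FMH = 116.1°
- ∠FML = 62.72°
- ∠HFM = 20.21°
- ∠LFM = 36.34°
After 2 steps:
- ∠ALF = 19.54°
- ∠ELM = 32.57°
- ∠FAL = 25.46°
- ∠GLM = 39.81°
- ∠LEM = 12.43°
- ∠LGM = 50.19°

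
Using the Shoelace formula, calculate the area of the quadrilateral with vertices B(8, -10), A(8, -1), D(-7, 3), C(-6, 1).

Using the Shoelace formula for a quadrilateral (vertices in order):
Area = (1/2)|sum of (x_i * y_(i+1) - x_(i+1) * y_i)|
Terms: (8*-1 - 8*-10) = 72, (8*3 - -7*-1) = 17, (-7*1 - -6*3) = 11, (-6*-10 - 8*1) = 52
Sum = 152
Area = (1/2)(152) = 76

76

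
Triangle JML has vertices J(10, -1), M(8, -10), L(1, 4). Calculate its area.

Using the Shoelace formula for a triangle:
Area = (1/2)|x0(y1 - y2) + x1(y2 - y0) + x2(y0 - y1)|
Area = (1/2)|10(-10 - 4) + 8(4 - -1) + 1(-1 - -10)|
Area = (1/2)|-140 + 40 + 9|
Area = (1/2)|-91|
Area = (1/2)(91)
Area = 91/2

91/2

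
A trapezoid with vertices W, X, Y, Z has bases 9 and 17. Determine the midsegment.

midsegment = (9 + 17) / 2 = 26 / 2 = 13

13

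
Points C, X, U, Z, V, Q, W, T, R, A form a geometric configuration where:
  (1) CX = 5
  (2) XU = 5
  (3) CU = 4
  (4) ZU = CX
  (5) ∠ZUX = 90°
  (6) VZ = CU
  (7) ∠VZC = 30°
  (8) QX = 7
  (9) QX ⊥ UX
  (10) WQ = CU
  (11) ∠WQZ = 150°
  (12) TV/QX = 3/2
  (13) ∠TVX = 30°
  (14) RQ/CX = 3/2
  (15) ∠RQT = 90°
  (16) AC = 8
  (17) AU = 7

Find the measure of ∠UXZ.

From the given relations: ZU = CX = 5.
Step 1: By the law of cosines on triangle XUZ: XZ² = 5² + 5² − 2·5·5·cos(90°) = 50, so XZ = 5·√2.
Step 2: By the inverse law of cosines on triangle UXZ: cos(∠UXZ) = (5² + (5·√2)² − 5²) / (2·5·5·√2) = 50/70.71 = 0.7071, so ∠UXZ = 45°.

Therefore, the measure of angle ∠UXZ = 45°.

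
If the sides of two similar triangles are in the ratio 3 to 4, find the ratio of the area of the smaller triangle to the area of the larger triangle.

Area scales with the square of linear dimensions. If every length is multiplied by 3/4, then the area is multiplied by (3/4)^2 = 9/16.
The area ratio is 9:16.

9:16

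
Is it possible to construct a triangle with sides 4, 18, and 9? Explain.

Check the triangle inequality: 4 + 9 = 13 ≤ 18.
Since the sum of two sides does not exceed the third, no triangle can be formed.

No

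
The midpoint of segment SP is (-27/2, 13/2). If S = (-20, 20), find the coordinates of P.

Using the midpoint formula: M = ((x1 + x2)/2, (y1 + y2)/2)
We know M = (-27/2, 13/2) and S = (-20, 20)
For x: -27/2 = (-20 + x2)/2, so x2 = 2*-27/2 - -20 = -7
For y: 13/2 = (20 + y2)/2, so y2 = 2*13/2 - 20 = -7
P = (-7, -7)

(-7, -7)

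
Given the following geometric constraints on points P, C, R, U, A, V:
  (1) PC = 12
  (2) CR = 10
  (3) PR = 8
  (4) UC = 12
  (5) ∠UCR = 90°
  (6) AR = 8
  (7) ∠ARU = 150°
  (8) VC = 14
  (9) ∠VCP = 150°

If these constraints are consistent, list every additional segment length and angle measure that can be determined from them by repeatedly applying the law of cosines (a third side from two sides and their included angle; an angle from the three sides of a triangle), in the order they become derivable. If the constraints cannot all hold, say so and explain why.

The constraints are consistent. Derivable facts, in order:
After 1 step:
- PV ≈ 25.12
- RU = 2·√61
- ∠CPR = 55.77°
- ∠CRP = 82.82°
- ∠PCR = 41.41°
After 2 steps:
- UA ≈ 22.9
- ∠CPV = 16.18°
- ∠CRU = 50.19°
- ∠CUR = 39.81°
- ∠CVP = 13.82°
After 3 steps:
- ∠AUR = 10.06°
- ∠RAU = 19.94°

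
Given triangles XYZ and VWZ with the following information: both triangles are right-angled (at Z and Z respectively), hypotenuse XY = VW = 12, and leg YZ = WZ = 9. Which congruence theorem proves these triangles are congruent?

The given information provides:
both triangles are right-angled (at Z and Z respectively), hypotenuse XY = VW = 12, and leg YZ = WZ = 9
This matches the HL congruence theorem.
The hypotenuse and one leg of two right triangles are equal (Hypotenuse-Leg).

HL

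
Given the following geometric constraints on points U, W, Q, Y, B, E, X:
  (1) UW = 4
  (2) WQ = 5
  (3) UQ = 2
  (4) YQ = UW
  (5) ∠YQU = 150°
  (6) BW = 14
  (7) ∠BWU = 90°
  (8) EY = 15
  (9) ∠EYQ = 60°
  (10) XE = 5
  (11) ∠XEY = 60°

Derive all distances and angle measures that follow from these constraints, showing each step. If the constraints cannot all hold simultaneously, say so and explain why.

The constraints are consistent.

From the given relations:
  YQ = UW = 4

Step 1: From UQ = 2, QY = 4, and ∠UQY = 150°, by the law of cosines:
  UY² = UQ² + QY² - 2·UQ·QY·cos(150°) = 4 + 16 + 13.86 = 33.86
  UY ≈ 5.82

Step 2: From UW = 4, WB = 14, and ∠UWB = 90°, by the law of cosines:
  UB² = UW² + WB² - 2·UW·WB·cos(90°) = 16 + 196 - 0 = 212
  UB = 2·√53

Step 3: From QY = 4, YE = 15, and ∠QYE = 60°, by the law of cosines:
  QE² = QY² + YE² - 2·QY·YE·cos(60°) = 16 + 225 - 60 = 181
  QE = √181

Step 4: From YE = 15, EX = 5, and ∠YEX = 60°, by the law of cosines:
  YX² = YE² + EX² - 2·YE·EX·cos(60°) = 225 + 25 - 75 = 175
  YX = 5·√7

Step 5: From UQ = 2, UW = 4, QW = 5, by the inverse law of cosines:
  cos(∠QUW) = (UQ² + UW² - QW²) / (2·UQ·UW)
  ∠QUW = 108.21°

Step 6: From WQ = 5, WU = 4, QU = 2, by the inverse law of cosines:
  cos(∠QWU) = (WQ² + WU² - QU²) / (2·WQ·WU)
  ∠QWU = 22.33°

Step 7: From QU = 2, QW = 5, UW = 4, by the inverse law of cosines:
  cos(∠UQW) = (QU² + QW² - UW²) / (2·QU·QW)
  ∠UQW = 49.46°

Step 8: From UB = 2·√53, UW = 4, BW = 14, by the inverse law of cosines:
  cos(∠BUW) = (UB² + UW² - BW²) / (2·UB·UW)
  ∠BUW = 74.05°

Step 9: From UQ = 2, UY = 5.82, QY = 4, by the inverse law of cosines:
  cos(∠QUY) = (UQ² + UY² - QY²) / (2·UQ·UY)
  ∠QUY = 20.1°

Step 10: From QE = √181, QY = 4, EY = 15, by the inverse law of cosines:
  cos(∠EQY) = (QE² + QY² - EY²) / (2·QE·QY)
  ∠EQY = 105.08°

Step 11: From YE = 15, YX = 5·√7, EX = 5, by the inverse law of cosines:
  cos(∠EYX) = (YE² + YX² - EX²) / (2·YE·YX)
  ∠EYX = 19.11°

Step 12: From YQ = 4, YU = 5.82, QU = 2, by the inverse law of cosines:
  cos(∠QYU) = (YQ² + YU² - QU²) / (2·YQ·YU)
  ∠QYU = 9.9°

Step 13: From BU = 2·√53, BW = 14, UW = 4, by the inverse law of cosines:
  cos(∠UBW) = (BU² + BW² - UW²) / (2·BU·BW)
  ∠UBW = 15.95°

Step 14: From EQ = √181, EY = 15, QY = 4, by the inverse law of cosines:
  cos(∠QEY) = (EQ² + EY² - QY²) / (2·EQ·EY)
  ∠QEY = 14.92°

Step 15: From XE = 5, XY = 5·√7, EY = 15, by the inverse law of cosines:
  cos(∠EXY) = (XE² + XY² - EY²) / (2·XE·XY)
  ∠EXY = 100.89°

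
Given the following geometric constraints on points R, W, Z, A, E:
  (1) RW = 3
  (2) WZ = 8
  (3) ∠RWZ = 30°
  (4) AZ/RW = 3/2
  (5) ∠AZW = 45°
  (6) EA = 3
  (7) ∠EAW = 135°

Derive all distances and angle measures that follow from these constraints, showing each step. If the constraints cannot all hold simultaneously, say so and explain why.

The constraints are consistent.

From the given relations:
  AZ = 3/2·RW = 3/2·3 ≈ 4.5

Step 1: From RW = 3, WZ = 8, and ∠RWZ = 30°, by the law of cosines:
  RZ² = RW² + WZ² - 2·RW·WZ·cos(30°) = 9 + 64 - 41.57 = 31.43
  RZ ≈ 5.61

Step 2: From WZ = 8, ZA = 4.5, and ∠WZA = 45°, by the law of cosines:
  WA² = WZ² + ZA² - 2·WZ·ZA·cos(45°) = 64 + 20.25 - 50.91 = 33.34
  WA ≈ 5.77

Step 3: From WA = 5.77, AE = 3, and ∠WAE = 135°, by the law of cosines:
  WE² = WA² + AE² - 2·WA·AE·cos(135°) = 33.34 + 9 + 24.5 = 66.84
  WE ≈ 8.18

Step 4: From RW = 3, RZ = 5.61, WZ = 8, by the inverse law of cosines:
  cos(∠WRZ) = (RW² + RZ² - WZ²) / (2·RW·RZ)
  ∠WRZ = 134.48°

Step 5: From WA = 5.77, WZ = 8, AZ = 4.5, by the inverse law of cosines:
  cos(∠AWZ) = (WA² + WZ² - AZ²) / (2·WA·WZ)
  ∠AWZ = 33.44°

Step 6: From ZR = 5.61, ZW = 8, RW = 3, by the inverse law of cosines:
  cos(∠RZW) = (ZR² + ZW² - RW²) / (2·ZR·ZW)
  ∠RZW = 15.52°

Step 7: From AW = 5.77, AZ = 4.5, WZ = 8, by the inverse law of cosines:
  cos(∠WAZ) = (AW² + AZ² - WZ²) / (2·AW·AZ)
  ∠WAZ = 101.56°

Step 8: From WA = 5.77, WE = 8.18, AE = 3, by the inverse law of cosines:
  cos(∠AWE) = (WA² + WE² - AE²) / (2·WA·WE)
  ∠AWE = 15.04°

Step 9: From EA = 3, EW = 8.18, AW = 5.77, by the inverse law of cosines:
  cos(∠AEW) = (EA² + EW² - AW²) / (2·EA·EW)
  ∠AEW = 29.96°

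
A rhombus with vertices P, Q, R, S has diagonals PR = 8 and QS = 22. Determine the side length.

In a rhombus, the diagonals bisect each other perpendicularly, creating four congruent right triangles.
Each triangle has legs 4 (half of 8) and 11 (half of 22).
The hypotenuse of each right triangle is a side of the rhombus:
side = sqrt(4^2 + 11^2) = sqrt(137)

sqrt(137)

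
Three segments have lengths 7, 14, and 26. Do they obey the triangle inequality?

No.
The triangle inequality is violated: 7 + 14 = 21 ≤ 26.
These lengths cannot form a triangle.

No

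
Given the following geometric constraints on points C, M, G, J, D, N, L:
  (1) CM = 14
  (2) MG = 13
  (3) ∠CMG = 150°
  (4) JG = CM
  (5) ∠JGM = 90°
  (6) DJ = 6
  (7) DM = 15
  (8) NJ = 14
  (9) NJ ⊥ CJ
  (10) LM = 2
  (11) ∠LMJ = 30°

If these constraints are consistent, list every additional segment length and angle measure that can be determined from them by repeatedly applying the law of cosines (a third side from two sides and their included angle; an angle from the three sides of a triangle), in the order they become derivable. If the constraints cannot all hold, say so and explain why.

The constraints are consistent. Derivable facts, in order:
After 1 step:
- CG ≈ 26.08
- MJ ≈ 19.1
After 2 steps:
- JL ≈ 17.4
- ∠CGM = 15.57°
- ∠DJM = 39.85°
- ∠DMJ = 14.85°
- ∠GCM = 14.43°
- ∠GJM = 42.88°
- ∠GMJ = 47.12°
- ∠JDM = 125.29°
After 3 steps:
- ∠JLM = 146.71°
- ∠LJM = 3.29°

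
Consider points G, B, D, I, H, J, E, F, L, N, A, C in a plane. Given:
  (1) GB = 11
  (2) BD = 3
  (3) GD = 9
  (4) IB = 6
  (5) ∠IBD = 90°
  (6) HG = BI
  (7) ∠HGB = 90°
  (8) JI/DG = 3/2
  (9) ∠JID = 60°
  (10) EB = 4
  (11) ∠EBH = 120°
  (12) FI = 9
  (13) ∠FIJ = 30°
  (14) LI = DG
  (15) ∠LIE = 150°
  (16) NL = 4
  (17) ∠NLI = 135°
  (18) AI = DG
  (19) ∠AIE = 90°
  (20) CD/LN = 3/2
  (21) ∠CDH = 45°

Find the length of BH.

From the given relations: HG = BI = 6.
Step 1: By the law of cosines on triangle BGH: BH² = 11² + 6² − 2·11·6·cos(90°) = 157, so BH = √157.

Therefore, the length of BH = √157.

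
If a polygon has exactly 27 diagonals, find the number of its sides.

Using d = n(n - 3)/2, we solve 27 = n(n - 3)/2.
So n(n - 3) = 54.
Testing n = 9: 9 * 6 = 54 = 54. Correct.
The polygon has 9 sides.

9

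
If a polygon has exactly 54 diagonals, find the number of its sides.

Using d = n(n - 3)/2, we solve 54 = n(n - 3)/2.
So n(n - 3) = 108.
Testing n = 12: 12 * 9 = 108 = 108. Correct.
The polygon has 12 sides.

12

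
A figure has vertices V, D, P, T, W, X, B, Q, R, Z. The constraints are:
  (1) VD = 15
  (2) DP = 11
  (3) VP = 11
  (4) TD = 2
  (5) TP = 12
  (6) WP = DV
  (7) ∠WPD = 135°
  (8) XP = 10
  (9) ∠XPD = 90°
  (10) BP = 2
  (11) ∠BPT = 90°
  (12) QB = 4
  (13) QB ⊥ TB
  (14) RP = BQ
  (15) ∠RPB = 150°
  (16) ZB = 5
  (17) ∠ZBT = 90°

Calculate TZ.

Step 1: By the law of cosines on triangle BPT: BT² = 2² + 12² − 2·2·12·cos(90°) = 148, so BT = 2·√37.
Step 2: By the law of cosines on triangle TBZ: TZ² = (2·√37)² + 5² − 2·2·√37·5·cos(90°) = 173, so TZ = √173.

Therefore, the length of TZ = √173.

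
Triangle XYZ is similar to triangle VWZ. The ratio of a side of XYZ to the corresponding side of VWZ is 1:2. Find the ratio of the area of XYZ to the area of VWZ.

The ratio of areas of similar triangles equals the square of the side ratio.
Side ratio = 1:2
Area ratio = (1/2)^2 = 1/4 = 1:4

1:4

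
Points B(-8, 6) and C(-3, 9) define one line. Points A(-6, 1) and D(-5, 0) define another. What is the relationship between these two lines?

Slope of line 1: m1 = (9 - 6)/(-3 - -8) = 3/5 = 3/5
Slope of line 2: m2 = (0 - 1)/(-5 - -6) = -1/1 = -1
m1 != m2 and m1*m2 = -3/5 != -1. Neither.

Neither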